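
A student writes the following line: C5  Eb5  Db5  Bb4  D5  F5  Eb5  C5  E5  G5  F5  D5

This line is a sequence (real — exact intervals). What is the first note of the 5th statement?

The 4-note cells begin on C5, D5, E5 — each up a 2nd from the last.
Continuing: F#5 → G#5. Statement 5 starts on G#5.

G#5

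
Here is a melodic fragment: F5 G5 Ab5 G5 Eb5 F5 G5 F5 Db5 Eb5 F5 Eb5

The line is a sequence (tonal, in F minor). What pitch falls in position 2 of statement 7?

Grouping in 4s, the 2nd note of each cell is G5, F5, Eb5.
Each moves down a 2nd. Continuing: Db5 → C5 → Bb4 → Ab4.

Ab4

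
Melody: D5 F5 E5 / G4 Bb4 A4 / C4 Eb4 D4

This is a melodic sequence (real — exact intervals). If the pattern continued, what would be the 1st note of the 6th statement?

Eb2

The unit is 3 notes. Position-1 pitches of the 3 shown cells: D5, G4, C4.
Extending down a 5th: F3 → Bb2 → Eb2.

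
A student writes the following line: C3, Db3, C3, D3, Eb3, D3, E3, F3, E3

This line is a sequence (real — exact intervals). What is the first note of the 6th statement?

The 3-note cells begin on C3, D3, E3 — each up a 2nd from the last.
Extending the heads up a 2nd: F#3 → G#3 → A#3.

A#3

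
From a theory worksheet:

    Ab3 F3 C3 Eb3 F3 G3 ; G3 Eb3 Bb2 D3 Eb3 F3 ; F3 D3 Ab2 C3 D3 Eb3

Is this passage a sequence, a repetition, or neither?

sequence

Each 6-note cell is the previous one transposed down a 2nd.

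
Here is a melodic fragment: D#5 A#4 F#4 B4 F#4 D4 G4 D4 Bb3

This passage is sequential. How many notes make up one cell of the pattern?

9 notes total. Splitting into 3 groups of 3:
D#5 A#4 F#4 | B4 F#4 D4 | G4 D4 Bb3
Each cell is the previous one down a 3rd — so the unit is 3 notes.

3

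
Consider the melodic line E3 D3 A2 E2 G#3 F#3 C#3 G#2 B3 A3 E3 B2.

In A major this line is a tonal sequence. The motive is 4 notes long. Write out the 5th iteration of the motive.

F#4 E4 B3 F#3

With a 4-note motive the entries are E3, G#3, B3, each up a 3rd from the previous.
Carrying on: D4 → F#4.
So cell 5 is F#4 E4 B3 F#3.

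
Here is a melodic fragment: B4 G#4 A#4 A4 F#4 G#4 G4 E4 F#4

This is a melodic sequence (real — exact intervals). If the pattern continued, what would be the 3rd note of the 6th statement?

With 3-note cells, note 3 of each statement runs A#4, G#4, F#4.
Each moves down a 2nd. Continuing: E4 → D4 → C4.

C4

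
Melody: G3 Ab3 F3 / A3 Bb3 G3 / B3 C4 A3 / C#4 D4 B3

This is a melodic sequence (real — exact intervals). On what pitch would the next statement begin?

D#4

Unit = 3 notes; the statements start on G3, A3, B3, C#4, moving up a 2nd each time.
One more step up a 2nd gives D#4.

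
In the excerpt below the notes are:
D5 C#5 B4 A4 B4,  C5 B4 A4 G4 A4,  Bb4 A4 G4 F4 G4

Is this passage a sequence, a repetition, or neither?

sequence

Each 5-note cell is the previous one transposed down a 2nd.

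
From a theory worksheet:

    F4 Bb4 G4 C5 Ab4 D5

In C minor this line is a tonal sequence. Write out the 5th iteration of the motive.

The 2-note cells begin on F4, G4, Ab4 — each up a 2nd from the last.
Continuing the starts: Bb4 → C5.
So cell 5 is C5 F5.

C5 F5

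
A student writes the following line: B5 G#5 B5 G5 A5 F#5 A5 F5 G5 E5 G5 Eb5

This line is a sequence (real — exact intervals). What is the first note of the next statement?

F5

The 4-note cells begin on B5, A5, G5 — each down a 2nd from the last.
One more step down a 2nd gives F5.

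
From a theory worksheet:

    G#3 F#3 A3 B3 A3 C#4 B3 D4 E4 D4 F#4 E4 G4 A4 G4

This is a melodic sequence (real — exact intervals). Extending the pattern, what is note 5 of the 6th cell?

With 5-note cells, note 5 of each statement runs A3, D4, G4.
Extending up a 4th: C5 → F5 → Bb5.

Bb5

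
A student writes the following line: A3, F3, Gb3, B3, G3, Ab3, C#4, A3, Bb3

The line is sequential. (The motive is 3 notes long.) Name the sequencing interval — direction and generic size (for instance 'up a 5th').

Taking 3-note groups, the heads are A3, B3, C#4: the pattern moves up a 2nd.
A3 to B3 is up a 2nd.

up a 2nd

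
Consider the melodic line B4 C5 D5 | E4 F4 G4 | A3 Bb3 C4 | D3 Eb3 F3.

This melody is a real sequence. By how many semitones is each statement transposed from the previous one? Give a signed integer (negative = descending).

Unit = 3 notes; the statements start on B4, E4, A3, D3, moving down a 5th each time.
B4 to E4 spans -7 semitones.

-7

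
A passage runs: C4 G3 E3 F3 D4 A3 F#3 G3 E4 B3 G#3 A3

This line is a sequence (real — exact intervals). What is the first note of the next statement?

F#4

With a 4-note motive the entries are C4, D4, E4, each up a 2nd from the previous.
One more step up a 2nd gives F#4.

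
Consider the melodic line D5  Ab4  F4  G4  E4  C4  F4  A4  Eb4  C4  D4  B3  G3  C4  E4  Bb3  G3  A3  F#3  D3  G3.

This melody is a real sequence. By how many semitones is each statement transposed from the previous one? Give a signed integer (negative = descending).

The 7-note cells begin on D5, A4, E4 — each down a 4th from the last.
D5→A4 is 69 − 74 = -5 semitones.

-5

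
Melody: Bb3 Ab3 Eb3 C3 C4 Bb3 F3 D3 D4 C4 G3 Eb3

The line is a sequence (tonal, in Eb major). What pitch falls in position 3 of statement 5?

Grouping in 4s, the 3rd note of each cell is Eb3, F3, G3.
Carrying that up a 2nd forward: Ab3 → Bb3.

Bb3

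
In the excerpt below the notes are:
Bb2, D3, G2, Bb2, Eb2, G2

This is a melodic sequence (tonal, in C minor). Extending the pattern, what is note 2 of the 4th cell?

With 2-note cells, note 2 of each statement runs D3, Bb2, G2.
Each moves down a 3rd; the next is Eb2.

Eb2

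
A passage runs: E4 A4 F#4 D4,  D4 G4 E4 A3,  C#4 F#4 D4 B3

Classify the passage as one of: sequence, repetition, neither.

neither

Note 4 of cell 2 is A3; if this were a sequence it would be C#4. No unit length gives a consistent transposition pattern.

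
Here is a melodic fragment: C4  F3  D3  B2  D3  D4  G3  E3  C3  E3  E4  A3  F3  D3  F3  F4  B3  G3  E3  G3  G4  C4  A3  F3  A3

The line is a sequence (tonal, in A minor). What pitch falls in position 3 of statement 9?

The unit is 5 notes. Position-3 pitches of the 5 shown cells: D3, E3, F3, G3, A3.
Carrying that up a 2nd forward: B3 → C4 → D4 → E4.

E4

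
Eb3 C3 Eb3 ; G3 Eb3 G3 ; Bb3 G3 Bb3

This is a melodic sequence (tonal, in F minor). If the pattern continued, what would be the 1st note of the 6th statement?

The unit is 3 notes. Position-1 pitches of the 3 shown cells: Eb3, G3, Bb3.
Extending up a 3rd: Db4 → F4 → Ab4.

Ab4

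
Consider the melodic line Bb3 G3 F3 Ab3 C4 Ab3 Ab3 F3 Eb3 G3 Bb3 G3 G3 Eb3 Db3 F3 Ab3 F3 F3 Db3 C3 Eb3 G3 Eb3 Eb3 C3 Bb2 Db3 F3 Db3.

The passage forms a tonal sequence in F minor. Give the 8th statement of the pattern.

Taking 6-note groups, the heads are Bb3, Ab3, G3, F3, Eb3: the pattern moves down a 2nd.
Carrying on: Db3 → C3 → Bb2.
So cell 8 is Bb2 G2 F2 Ab2 C3 Ab2.

Bb2 G2 F2 Ab2 C3 Ab2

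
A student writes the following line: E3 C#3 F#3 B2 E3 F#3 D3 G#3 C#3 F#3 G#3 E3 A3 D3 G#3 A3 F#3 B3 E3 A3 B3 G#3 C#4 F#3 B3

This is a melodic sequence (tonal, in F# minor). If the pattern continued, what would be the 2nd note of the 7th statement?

B3

The unit is 5 notes. Position-2 pitches of the 5 shown cells: C#3, D3, E3, F#3, G#3.
Each moves up a 2nd. Continuing: A3 → B3.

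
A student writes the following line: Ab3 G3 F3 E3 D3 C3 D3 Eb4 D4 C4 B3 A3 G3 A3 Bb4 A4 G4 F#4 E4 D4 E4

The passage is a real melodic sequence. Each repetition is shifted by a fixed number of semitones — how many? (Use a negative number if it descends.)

7

Unit = 7 notes; the statements start on Ab3, Eb4, Bb4, moving up a 5th each time.
Ab3→Eb4 is 63 − 56 = 7 semitones.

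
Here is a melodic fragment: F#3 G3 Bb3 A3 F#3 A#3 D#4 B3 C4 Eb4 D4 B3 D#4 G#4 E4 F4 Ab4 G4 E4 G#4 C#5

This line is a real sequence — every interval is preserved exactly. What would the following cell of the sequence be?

With a 7-note motive the entries are F#3, B3, E4, each up a 4th from the previous.
From A4 the exact shape gives A4 Bb4 Db5 C5 A4 C#5 F#5.

A4 Bb4 Db5 C5 A4 C#5 F#5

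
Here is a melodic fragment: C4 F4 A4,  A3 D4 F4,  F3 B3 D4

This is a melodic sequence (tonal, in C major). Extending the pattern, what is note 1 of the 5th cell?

B2

With 3-note cells, note 1 of each statement runs C4, A3, F3.
Each moves down a 3rd. Continuing: D3 → B2.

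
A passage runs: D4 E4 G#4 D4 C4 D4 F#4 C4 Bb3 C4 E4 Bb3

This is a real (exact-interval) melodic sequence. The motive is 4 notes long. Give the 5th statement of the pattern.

Gb3 Ab3 C4 Gb3

Unit = 4 notes; the statements start on D4, C4, Bb3, moving down a 2nd each time.
Continuing the starts: Ab3 → Gb3.
From Gb3 the exact shape gives Gb3 Ab3 C4 Gb3.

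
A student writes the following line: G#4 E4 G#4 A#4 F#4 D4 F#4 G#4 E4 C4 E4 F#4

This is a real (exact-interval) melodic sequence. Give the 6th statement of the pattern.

Bb3 Gb3 Bb3 C4

The 4-note cells begin on G#4, F#4, E4 — each down a 2nd from the last.
Continuing the starts: D4 → C4 → Bb3.
So cell 6 is Bb3 Gb3 Bb3 C4.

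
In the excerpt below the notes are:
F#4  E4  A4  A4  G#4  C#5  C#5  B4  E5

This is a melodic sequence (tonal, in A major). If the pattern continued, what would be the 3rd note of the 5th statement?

With 3-note cells, note 3 of each statement runs A4, C#5, E5.
Carrying that up a 3rd forward: G#5 → B5.

B5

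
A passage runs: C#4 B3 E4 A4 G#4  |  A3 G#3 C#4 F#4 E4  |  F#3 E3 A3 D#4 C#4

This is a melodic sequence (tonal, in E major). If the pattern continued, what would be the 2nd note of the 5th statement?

Grouping in 5s, the 2nd note of each cell is B3, G#3, E3.
Extending down a 3rd: C#3 → A2.

A2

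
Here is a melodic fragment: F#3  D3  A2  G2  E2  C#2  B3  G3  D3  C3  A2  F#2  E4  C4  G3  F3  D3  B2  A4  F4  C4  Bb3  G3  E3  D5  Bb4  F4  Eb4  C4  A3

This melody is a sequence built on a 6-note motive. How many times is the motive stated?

5

30 notes in groups of 6 gives 30/6 = 5 statements.
Starts: F#3, B3, E4, A4, D5 — each up a 4th.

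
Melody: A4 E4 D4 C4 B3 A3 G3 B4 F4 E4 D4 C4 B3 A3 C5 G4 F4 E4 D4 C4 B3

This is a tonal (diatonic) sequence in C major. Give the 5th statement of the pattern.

E5 B4 A4 G4 F4 E4 D4

Unit = 7 notes; the statements start on A4, B4, C5, moving up a 2nd each time.
Continuing the starts: D5 → E5.
So cell 5 is E5 B4 A4 G4 F4 E4 D4.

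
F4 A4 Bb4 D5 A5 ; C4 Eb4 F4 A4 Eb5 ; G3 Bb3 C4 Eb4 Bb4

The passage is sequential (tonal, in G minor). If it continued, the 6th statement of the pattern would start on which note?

Eb2

The 5-note cells begin on F4, C4, G3 — each down a 4th from the last.
Extending the heads down a 4th: D3 → A2 → Eb2.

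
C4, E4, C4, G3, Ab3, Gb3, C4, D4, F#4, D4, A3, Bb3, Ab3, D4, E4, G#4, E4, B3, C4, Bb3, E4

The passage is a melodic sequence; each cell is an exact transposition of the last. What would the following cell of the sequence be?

F#4 A#4 F#4 C#4 D4 C4 F#4

With a 7-note motive the entries are C4, D4, E4, each up a 2nd from the previous.
Statement 4 starts on F#4 and keeps the same exact contour: F#4 A#4 F#4 C#4 D4 C4 F#4.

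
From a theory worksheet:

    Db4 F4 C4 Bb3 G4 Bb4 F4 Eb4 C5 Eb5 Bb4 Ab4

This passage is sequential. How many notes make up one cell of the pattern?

4

12 notes total. Splitting into 3 groups of 4:
Db4 F4 C4 Bb3 | G4 Bb4 F4 Eb4 | C5 Eb5 Bb4 Ab4
Every group is a transposition up a 4th of the one before; no shorter unit works.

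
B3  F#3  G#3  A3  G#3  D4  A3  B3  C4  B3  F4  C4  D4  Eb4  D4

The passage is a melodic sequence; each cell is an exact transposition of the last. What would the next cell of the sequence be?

Ab4 Eb4 F4 Gb4 F4

The 5-note cells begin on B3, D4, F4 — each up a 3rd from the last.
So cell 4 is Ab4 Eb4 F4 Gb4 F4.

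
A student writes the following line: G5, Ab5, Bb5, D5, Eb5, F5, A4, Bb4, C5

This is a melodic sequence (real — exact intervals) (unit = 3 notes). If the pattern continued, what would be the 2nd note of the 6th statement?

With 3-note cells, note 2 of each statement runs Ab5, Eb5, Bb4.
Extending down a 4th: F4 → C4 → G3.

G3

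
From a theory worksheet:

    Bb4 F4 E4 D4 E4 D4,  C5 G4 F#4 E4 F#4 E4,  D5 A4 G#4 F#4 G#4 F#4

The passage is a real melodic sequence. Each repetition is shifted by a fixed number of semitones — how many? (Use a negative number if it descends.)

With a 6-note motive the entries are Bb4, C5, D5, each up a 2nd from the previous.
Bb4 to C5 spans +2 semitones.

2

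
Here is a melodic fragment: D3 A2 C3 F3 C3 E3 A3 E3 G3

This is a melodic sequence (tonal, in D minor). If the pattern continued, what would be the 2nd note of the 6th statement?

With 3-note cells, note 2 of each statement runs A2, C3, E3.
Each moves up a 3rd. Continuing: G3 → Bb3 → D4.

D4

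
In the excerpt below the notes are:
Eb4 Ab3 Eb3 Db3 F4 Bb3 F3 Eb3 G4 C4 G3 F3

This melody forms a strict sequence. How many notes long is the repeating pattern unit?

Try groups of 4 (3 cells in 12 notes):
Eb4 Ab3 Eb3 Db3 | F4 Bb3 F3 Eb3 | G4 C4 G3 F3
Every group is a transposition up a 2nd of the one before; no shorter unit works.

4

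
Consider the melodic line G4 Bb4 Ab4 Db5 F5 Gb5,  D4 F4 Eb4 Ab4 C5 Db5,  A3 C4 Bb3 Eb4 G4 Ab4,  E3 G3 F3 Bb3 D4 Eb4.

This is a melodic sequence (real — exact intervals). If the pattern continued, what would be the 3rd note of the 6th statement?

G2

With 6-note cells, note 3 of each statement runs Ab4, Eb4, Bb3, F3.
Extending down a 4th: C3 → G2.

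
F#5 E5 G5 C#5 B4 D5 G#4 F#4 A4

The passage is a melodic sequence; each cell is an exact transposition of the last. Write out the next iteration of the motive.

D#4 C#4 E4

Taking 3-note groups, the heads are F#5, C#5, G#4: the pattern moves down a 4th.
Statement 4 starts on D#4 and keeps the same exact contour: D#4 C#4 E4.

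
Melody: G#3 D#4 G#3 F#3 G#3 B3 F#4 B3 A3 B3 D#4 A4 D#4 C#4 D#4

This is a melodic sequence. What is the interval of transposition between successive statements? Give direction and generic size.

The 5-note cells begin on G#3, B3, D#4 — each up a 3rd from the last.
G#3 to B3 is up a 3rd.

up a 3rd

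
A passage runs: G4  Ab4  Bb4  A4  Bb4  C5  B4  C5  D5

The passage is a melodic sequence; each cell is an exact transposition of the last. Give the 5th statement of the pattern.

D#5 E5 F#5

The 3-note cells begin on G4, A4, B4 — each up a 2nd from the last.
Extending up a 2nd: C#5 → D#5.
Statement 5 starts on D#5 and keeps the same exact contour: D#5 E5 F#5.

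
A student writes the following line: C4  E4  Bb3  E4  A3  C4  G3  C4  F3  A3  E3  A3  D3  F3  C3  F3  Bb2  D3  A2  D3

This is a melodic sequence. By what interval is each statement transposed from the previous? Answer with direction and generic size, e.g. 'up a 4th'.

down a 3rd

The 4-note cells begin on C4, A3, F3, D3, Bb2 — each down a 3rd from the last.
From C4 to A3: down a 3rd.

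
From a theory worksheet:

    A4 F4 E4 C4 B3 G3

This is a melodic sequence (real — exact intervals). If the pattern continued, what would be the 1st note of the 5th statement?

Grouping in 2s, the 1st note of each cell is A4, E4, B3.
Carrying that down a 4th forward: F#3 → C#3.

C#3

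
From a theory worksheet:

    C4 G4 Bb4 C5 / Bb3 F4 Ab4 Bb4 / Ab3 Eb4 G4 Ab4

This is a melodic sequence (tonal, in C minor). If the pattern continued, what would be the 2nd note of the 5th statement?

C4

The unit is 4 notes. Position-2 pitches of the 3 shown cells: G4, F4, Eb4.
Each moves down a 2nd. Continuing: D4 → C4.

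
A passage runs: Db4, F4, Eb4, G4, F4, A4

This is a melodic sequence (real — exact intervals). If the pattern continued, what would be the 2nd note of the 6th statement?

The unit is 2 notes. Position-2 pitches of the 3 shown cells: F4, G4, A4.
Each moves up a 2nd. Continuing: B4 → C#5 → D#5.

D#5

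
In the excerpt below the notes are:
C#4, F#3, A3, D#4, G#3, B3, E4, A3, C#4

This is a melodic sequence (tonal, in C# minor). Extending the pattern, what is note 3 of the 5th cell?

Grouping in 3s, the 3rd note of each cell is A3, B3, C#4.
Extending up a 2nd: D#4 → E4.

E4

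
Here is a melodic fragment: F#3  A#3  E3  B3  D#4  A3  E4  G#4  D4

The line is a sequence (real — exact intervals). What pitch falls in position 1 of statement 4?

A4

The unit is 3 notes. Position-1 pitches of the 3 shown cells: F#3, B3, E4.
Each moves up a 4th; the next is A4.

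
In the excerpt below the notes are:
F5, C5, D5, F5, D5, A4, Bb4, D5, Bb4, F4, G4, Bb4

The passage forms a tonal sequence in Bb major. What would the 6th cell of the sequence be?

With a 4-note motive the entries are F5, D5, Bb4, each down a 3rd from the previous.
Carrying on: G4 → Eb4 → C4.
From C4 the diatonic shape gives C4 G3 A3 C4.

C4 G3 A3 C4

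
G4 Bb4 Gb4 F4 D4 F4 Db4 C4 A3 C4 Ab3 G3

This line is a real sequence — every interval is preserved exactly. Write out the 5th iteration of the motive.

B2 D3 Bb2 A2

Unit = 4 notes; the statements start on G4, D4, A3, moving down a 4th each time.
Extending down a 4th: E3 → B2.
So cell 5 is B2 D3 Bb2 A2.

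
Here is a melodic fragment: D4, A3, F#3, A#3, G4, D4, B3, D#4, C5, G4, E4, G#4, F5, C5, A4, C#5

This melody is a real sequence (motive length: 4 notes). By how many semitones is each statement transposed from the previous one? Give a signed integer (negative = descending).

5

The 4-note cells begin on D4, G4, C5, F5 — each up a 4th from the last.
D4 to G4 spans +5 semitones.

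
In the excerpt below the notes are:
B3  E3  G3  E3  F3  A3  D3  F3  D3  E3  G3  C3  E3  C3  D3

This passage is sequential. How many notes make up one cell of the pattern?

5

There are 15 notes; a 5-note unit gives 3 cells:
B3 E3 G3 E3 F3 | A3 D3 F3 D3 E3 | G3 C3 E3 C3 D3
Every group is a transposition down a 2nd of the one before; no shorter unit works.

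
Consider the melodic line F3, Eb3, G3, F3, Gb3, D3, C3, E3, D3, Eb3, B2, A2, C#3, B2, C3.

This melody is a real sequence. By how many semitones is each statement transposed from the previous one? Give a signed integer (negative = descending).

-3

With a 5-note motive the entries are F3, D3, B2, each down a 3rd from the previous.
F3→D3 is 50 − 53 = -3 semitones.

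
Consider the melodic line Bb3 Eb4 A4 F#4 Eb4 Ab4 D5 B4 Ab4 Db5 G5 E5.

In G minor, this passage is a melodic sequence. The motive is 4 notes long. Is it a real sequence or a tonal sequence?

Each cell has the same semitone pattern (5, 6, -3) — intervals are preserved exactly.
And F#4 lies outside G minor, so the sequence is real rather than tonal.

real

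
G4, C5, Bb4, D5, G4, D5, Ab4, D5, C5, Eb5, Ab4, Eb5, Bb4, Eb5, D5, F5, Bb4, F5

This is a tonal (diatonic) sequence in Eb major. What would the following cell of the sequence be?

C5 F5 Eb5 G5 C5 G5

The 6-note cells begin on G4, Ab4, Bb4 — each up a 2nd from the last.
Statement 4 starts on C5 and keeps the same diatonic contour: C5 F5 Eb5 G5 C5 G5.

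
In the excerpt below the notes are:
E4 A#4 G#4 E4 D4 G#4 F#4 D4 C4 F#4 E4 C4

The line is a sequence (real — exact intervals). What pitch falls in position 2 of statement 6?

C4

With 4-note cells, note 2 of each statement runs A#4, G#4, F#4.
Carrying that down a 2nd forward: E4 → D4 → C4.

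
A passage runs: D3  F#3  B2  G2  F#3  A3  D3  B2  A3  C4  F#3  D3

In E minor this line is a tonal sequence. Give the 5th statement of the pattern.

Taking 4-note groups, the heads are D3, F#3, A3: the pattern moves up a 3rd.
Extending up a 3rd: C4 → E4.
So cell 5 is E4 G4 C4 A3.

E4 G4 C4 A3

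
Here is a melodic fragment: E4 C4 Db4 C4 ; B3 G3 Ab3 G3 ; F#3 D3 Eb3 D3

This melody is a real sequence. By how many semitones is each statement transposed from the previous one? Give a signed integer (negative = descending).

With a 4-note motive the entries are E4, B3, F#3, each down a 4th from the previous.
E4 to B3 spans -5 semitones.

-5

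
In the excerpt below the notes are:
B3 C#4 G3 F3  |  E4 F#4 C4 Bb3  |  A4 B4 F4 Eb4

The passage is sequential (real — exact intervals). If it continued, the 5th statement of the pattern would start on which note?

Taking 4-note groups, the heads are B3, E4, A4: the pattern moves up a 4th.
Continuing: D5 → G5. Statement 5 starts on G5.

G5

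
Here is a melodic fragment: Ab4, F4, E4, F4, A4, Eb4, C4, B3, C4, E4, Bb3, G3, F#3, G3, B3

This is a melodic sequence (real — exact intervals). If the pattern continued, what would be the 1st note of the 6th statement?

The unit is 5 notes. Position-1 pitches of the 3 shown cells: Ab4, Eb4, Bb3.
Each moves down a 4th. Continuing: F3 → C3 → G2.

G2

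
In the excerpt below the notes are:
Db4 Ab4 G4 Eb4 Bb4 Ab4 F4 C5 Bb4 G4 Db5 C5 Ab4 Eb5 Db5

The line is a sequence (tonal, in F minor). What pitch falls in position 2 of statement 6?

F5

With 3-note cells, note 2 of each statement runs Ab4, Bb4, C5, Db5, Eb5.
Each moves up a 2nd; the next is F5.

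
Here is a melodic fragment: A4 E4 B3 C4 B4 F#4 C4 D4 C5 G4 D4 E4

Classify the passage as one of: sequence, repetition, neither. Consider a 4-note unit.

sequence

Each 4-note cell is the previous one transposed up a 2nd.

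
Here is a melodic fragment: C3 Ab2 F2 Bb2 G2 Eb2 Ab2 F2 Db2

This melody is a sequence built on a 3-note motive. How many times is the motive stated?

9 notes in groups of 3 gives 9/3 = 3 statements.
Starts: C3, Bb2, Ab2 — each down a 2nd.

3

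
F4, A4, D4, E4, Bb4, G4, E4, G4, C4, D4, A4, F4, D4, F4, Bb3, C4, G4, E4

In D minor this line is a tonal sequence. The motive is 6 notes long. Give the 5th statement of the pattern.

Unit = 6 notes; the statements start on F4, E4, D4, moving down a 2nd each time.
Extending down a 2nd: C4 → Bb3.
So cell 5 is Bb3 D4 G3 A3 E4 C4.

Bb3 D4 G3 A3 E4 C4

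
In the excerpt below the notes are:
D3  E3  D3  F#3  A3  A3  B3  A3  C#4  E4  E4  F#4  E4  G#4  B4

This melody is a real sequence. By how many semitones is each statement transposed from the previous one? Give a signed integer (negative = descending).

7

Taking 5-note groups, the heads are D3, A3, E4: the pattern moves up a 5th.
D3 to A3 spans +7 semitones.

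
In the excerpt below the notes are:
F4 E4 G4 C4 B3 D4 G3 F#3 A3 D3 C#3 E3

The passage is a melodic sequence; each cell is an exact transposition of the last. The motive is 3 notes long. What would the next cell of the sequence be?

A2 G#2 B2

The 3-note cells begin on F4, C4, G3, D3 — each down a 4th from the last.
From A2 the exact shape gives A2 G#2 B2.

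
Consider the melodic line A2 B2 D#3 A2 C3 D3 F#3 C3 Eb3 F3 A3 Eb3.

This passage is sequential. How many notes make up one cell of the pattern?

There are 12 notes; a 4-note unit gives 3 cells:
A2 B2 D#3 A2 | C3 D3 F#3 C3 | Eb3 F3 A3 Eb3
That's a consistent up a 3rd shift per cell, and no other grouping gives one.

4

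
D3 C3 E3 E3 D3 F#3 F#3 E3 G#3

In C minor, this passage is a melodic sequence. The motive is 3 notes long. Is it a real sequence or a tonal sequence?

Each cell has the same semitone pattern (-2, 4) — intervals are preserved exactly.
And E3 lies outside C minor, so the sequence is real rather than tonal.

real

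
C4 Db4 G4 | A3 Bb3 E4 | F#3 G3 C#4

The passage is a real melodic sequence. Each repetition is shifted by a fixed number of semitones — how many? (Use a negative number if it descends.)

-3

Unit = 3 notes; the statements start on C4, A3, F#3, moving down a 3rd each time.
C4 to A3 spans -3 semitones.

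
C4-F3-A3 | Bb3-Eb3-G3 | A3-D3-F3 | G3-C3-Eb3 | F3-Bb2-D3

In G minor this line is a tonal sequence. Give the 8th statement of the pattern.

The 3-note cells begin on C4, Bb3, A3, G3, F3 — each down a 2nd from the last.
Carrying on: Eb3 → D3 → C3.
So cell 8 is C3 F2 A2.

C3 F2 A2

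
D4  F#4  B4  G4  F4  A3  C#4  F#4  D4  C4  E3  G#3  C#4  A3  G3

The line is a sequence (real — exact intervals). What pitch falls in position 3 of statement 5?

The unit is 5 notes. Position-3 pitches of the 3 shown cells: B4, F#4, C#4.
Carrying that down a 4th forward: G#3 → D#3.

D#3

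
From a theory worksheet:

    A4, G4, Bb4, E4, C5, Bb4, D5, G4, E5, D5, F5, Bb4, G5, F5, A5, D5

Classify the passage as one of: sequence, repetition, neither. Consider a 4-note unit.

Each 4-note cell is the previous one transposed up a 3rd.

sequence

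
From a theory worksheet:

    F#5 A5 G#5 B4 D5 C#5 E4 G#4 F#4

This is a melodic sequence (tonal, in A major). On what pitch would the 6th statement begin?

G#2

Taking 3-note groups, the heads are F#5, B4, E4: the pattern moves down a 5th.
Continuing: A3 → D3 → G#2. Statement 6 starts on G#2.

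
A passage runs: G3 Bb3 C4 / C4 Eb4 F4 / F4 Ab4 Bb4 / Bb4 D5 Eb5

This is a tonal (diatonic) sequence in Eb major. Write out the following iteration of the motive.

Taking 3-note groups, the heads are G3, C4, F4, Bb4: the pattern moves up a 4th.
So cell 5 is Eb5 G5 Ab5.

Eb5 G5 Ab5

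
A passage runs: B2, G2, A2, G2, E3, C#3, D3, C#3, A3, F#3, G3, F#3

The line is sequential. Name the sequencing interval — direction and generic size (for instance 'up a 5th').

With a 4-note motive the entries are B2, E3, A3, each up a 4th from the previous.
From B2 to E3: up a 4th.

up a 4th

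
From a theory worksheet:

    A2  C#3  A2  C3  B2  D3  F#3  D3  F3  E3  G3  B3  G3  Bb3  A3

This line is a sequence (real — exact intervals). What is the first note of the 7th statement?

Eb5

Taking 5-note groups, the heads are A2, D3, G3: the pattern moves up a 4th.
Extending the heads up a 4th: C4 → F4 → Bb4 → Eb5.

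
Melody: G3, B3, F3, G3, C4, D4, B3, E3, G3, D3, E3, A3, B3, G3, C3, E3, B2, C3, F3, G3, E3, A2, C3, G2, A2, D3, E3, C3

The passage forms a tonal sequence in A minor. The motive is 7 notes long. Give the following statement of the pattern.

Unit = 7 notes; the statements start on G3, E3, C3, A2, moving down a 3rd each time.
From F2 the diatonic shape gives F2 A2 E2 F2 B2 C3 A2.

F2 A2 E2 F2 B2 C3 A2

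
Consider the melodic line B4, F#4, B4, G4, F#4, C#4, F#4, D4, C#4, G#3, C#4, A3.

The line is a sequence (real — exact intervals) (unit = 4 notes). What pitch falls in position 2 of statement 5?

Grouping in 4s, the 2nd note of each cell is F#4, C#4, G#3.
Extending down a 4th: D#3 → A#2.

A#2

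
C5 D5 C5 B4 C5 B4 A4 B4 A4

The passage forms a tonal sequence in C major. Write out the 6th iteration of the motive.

E4 F4 E4

Taking 3-note groups, the heads are C5, B4, A4: the pattern moves down a 2nd.
Continuing the starts: G4 → F4 → E4.
Statement 6 starts on E4 and keeps the same diatonic contour: E4 F4 E4.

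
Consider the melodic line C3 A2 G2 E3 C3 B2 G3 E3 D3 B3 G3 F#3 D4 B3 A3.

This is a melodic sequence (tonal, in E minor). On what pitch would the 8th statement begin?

C5

Taking 3-note groups, the heads are C3, E3, G3, B3, D4: the pattern moves up a 3rd.
Extending the heads up a 3rd: F#4 → A4 → C5.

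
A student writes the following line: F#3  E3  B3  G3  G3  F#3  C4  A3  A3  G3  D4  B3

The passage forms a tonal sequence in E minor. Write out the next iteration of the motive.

B3 A3 E4 C4

Unit = 4 notes; the statements start on F#3, G3, A3, moving up a 2nd each time.
So cell 4 is B3 A3 E4 C4.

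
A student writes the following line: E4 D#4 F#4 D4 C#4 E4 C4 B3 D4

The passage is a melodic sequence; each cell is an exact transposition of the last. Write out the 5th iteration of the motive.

Ab3 G3 Bb3

Unit = 3 notes; the statements start on E4, D4, C4, moving down a 2nd each time.
Continuing the starts: Bb3 → Ab3.
Statement 5 starts on Ab3 and keeps the same exact contour: Ab3 G3 Bb3.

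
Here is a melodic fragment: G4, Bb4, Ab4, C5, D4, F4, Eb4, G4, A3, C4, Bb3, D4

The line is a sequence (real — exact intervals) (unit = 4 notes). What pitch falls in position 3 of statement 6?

The unit is 4 notes. Position-3 pitches of the 3 shown cells: Ab4, Eb4, Bb3.
Extending down a 4th: F3 → C3 → G2.

G2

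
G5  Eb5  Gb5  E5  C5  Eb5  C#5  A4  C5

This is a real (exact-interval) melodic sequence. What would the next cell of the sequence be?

Taking 3-note groups, the heads are G5, E5, C#5: the pattern moves down a 3rd.
Statement 4 starts on A#4 and keeps the same exact contour: A#4 F#4 A4.

A#4 F#4 A4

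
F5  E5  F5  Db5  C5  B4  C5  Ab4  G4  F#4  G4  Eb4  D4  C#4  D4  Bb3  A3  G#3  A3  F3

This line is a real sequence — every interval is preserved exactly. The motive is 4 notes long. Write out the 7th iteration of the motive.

Unit = 4 notes; the statements start on F5, C5, G4, D4, A3, moving down a 4th each time.
Carrying on: E3 → B2.
Statement 7 starts on B2 and keeps the same exact contour: B2 A#2 B2 G2.

B2 A#2 B2 G2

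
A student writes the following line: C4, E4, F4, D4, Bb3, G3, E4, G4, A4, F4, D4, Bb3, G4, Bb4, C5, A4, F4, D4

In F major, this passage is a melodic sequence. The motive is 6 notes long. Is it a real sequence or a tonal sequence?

tonal

Every note is diatonic to F major.
Cell 1 has +4 semitones from note 1 to 2, but cell 2 has +3 — the interval quality changes while the contour stays the same, which is the hallmark of a tonal sequence.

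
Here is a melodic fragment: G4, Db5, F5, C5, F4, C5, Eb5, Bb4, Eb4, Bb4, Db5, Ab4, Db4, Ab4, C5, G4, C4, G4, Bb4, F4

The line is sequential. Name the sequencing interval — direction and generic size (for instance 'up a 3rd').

Taking 4-note groups, the heads are G4, F4, Eb4, Db4, C4: the pattern moves down a 2nd.
From G4 to F4: down a 2nd.

down a 2nd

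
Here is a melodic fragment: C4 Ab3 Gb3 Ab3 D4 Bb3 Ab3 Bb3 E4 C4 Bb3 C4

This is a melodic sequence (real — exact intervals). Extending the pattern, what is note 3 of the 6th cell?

E4

Grouping in 4s, the 3rd note of each cell is Gb3, Ab3, Bb3.
Each moves up a 2nd. Continuing: C4 → D4 → E4.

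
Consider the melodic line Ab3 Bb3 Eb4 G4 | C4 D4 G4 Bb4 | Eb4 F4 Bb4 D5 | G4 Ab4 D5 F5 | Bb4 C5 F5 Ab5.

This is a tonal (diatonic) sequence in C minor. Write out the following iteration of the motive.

D5 Eb5 Ab5 C6

With a 4-note motive the entries are Ab3, C4, Eb4, G4, Bb4, each up a 3rd from the previous.
From D5 the diatonic shape gives D5 Eb5 Ab5 C6.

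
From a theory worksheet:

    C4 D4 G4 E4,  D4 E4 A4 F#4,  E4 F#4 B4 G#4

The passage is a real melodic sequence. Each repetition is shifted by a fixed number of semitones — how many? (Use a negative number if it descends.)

With a 4-note motive the entries are C4, D4, E4, each up a 2nd from the previous.
C4 to D4 spans +2 semitones.

2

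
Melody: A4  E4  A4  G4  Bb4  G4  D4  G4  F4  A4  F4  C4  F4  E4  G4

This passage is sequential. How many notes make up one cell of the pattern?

5

15 notes total. Splitting into 3 groups of 5:
A4 E4 A4 G4 Bb4 | G4 D4 G4 F4 A4 | F4 C4 F4 E4 G4
That's a consistent down a 2nd shift per cell, and no other grouping gives one.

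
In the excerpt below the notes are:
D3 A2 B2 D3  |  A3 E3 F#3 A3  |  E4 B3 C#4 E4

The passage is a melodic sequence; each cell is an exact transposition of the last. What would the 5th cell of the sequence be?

The 4-note cells begin on D3, A3, E4 — each up a 5th from the last.
Continuing the starts: B4 → F#5.
So cell 5 is F#5 C#5 D#5 F#5.

F#5 C#5 D#5 F#5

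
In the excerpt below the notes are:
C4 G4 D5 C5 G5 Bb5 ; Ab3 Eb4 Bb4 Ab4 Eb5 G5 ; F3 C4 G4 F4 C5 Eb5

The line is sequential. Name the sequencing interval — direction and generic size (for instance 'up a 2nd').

Unit = 6 notes; the statements start on C4, Ab3, F3, moving down a 3rd each time.
From C4 to Ab3: down a 3rd.

down a 3rd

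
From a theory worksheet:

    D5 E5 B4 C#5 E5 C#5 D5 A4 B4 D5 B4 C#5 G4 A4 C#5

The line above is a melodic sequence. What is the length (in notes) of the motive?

15 notes total. Splitting into 3 groups of 5:
D5 E5 B4 C#5 E5 | C#5 D5 A4 B4 D5 | B4 C#5 G4 A4 C#5
Each cell is the previous one down a 2nd — so the unit is 5 notes.

5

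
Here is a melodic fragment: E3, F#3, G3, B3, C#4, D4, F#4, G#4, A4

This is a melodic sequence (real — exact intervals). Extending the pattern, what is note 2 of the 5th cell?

With 3-note cells, note 2 of each statement runs F#3, C#4, G#4.
Carrying that up a 5th forward: D#5 → A#5.

A#5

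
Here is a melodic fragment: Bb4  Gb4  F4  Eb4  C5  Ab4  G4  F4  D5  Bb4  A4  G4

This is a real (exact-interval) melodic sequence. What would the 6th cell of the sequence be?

Unit = 4 notes; the statements start on Bb4, C5, D5, moving up a 2nd each time.
Continuing the starts: E5 → F#5 → G#5.
From G#5 the exact shape gives G#5 E5 D#5 C#5.

G#5 E5 D#5 C#5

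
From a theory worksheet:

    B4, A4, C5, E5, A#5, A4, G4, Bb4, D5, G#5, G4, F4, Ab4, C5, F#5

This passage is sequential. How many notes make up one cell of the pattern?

5

There are 15 notes; a 5-note unit gives 3 cells:
B4 A4 C5 E5 A#5 | A4 G4 Bb4 D5 G#5 | G4 F4 Ab4 C5 F#5
Each cell is the previous one down a 2nd — so the unit is 5 notes.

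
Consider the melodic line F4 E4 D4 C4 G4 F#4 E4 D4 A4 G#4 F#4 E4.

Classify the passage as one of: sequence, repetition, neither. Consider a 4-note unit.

Each 4-note cell is the previous one transposed up a 2nd.

sequence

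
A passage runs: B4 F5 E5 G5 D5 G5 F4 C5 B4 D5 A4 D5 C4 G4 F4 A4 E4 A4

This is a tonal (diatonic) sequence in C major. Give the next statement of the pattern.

G3 D4 C4 E4 B3 E4

Unit = 6 notes; the statements start on B4, F4, C4, moving down a 4th each time.
Statement 4 starts on G3 and keeps the same diatonic contour: G3 D4 C4 E4 B3 E4.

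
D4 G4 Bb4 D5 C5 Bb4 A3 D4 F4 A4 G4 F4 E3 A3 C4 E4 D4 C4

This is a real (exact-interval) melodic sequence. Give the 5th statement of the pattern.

Taking 6-note groups, the heads are D4, A3, E3: the pattern moves down a 4th.
Carrying on: B2 → F#2.
From F#2 the exact shape gives F#2 B2 D3 F#3 E3 D3.

F#2 B2 D3 F#3 E3 D3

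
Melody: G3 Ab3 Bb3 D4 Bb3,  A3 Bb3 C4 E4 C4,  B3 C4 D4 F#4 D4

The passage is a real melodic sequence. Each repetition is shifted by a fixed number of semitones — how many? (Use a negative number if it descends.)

Taking 5-note groups, the heads are G3, A3, B3: the pattern moves up a 2nd.
Counting half-steps from G3 to A3: 2.

2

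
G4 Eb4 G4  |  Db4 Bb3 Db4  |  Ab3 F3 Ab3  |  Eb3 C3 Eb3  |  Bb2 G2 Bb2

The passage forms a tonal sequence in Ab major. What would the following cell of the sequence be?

F2 Db2 F2

With a 3-note motive the entries are G4, Db4, Ab3, Eb3, Bb2, each down a 4th from the previous.
So cell 6 is F2 Db2 F2.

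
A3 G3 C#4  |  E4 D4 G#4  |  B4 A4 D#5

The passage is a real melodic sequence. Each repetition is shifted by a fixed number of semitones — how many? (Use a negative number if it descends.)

7

The 3-note cells begin on A3, E4, B4 — each up a 5th from the last.
A3→E4 is 64 − 57 = 7 semitones.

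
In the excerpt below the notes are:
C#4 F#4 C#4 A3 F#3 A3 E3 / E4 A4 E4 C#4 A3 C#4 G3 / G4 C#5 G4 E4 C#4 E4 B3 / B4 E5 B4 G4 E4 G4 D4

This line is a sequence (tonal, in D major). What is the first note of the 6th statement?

Taking 7-note groups, the heads are C#4, E4, G4, B4: the pattern moves up a 3rd.
Extending the heads up a 3rd: D5 → F#5.

F#5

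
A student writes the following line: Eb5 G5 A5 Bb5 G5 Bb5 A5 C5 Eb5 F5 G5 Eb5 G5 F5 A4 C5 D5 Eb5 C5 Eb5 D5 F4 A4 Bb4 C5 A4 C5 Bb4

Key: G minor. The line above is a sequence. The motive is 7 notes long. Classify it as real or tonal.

Every note is diatonic to G minor.
Cell 1 has +4 semitones from note 1 to 2, but cell 2 has +3 — the interval quality changes while the contour stays the same, which is the hallmark of a tonal sequence.

tonal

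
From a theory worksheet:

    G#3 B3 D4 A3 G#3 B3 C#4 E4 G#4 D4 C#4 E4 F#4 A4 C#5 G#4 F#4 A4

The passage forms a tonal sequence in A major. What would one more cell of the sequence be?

With a 6-note motive the entries are G#3, C#4, F#4, each up a 4th from the previous.
So cell 4 is B4 D5 F#5 C#5 B4 D5.

B4 D5 F#5 C#5 B4 D5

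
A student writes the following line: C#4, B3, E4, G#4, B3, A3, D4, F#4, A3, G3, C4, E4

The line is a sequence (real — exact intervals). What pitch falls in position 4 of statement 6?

Grouping in 4s, the 4th note of each cell is G#4, F#4, E4.
Extending down a 2nd: D4 → C4 → Bb3.

Bb3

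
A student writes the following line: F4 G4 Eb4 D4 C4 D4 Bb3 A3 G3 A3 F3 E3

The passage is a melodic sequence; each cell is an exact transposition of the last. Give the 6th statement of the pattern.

E2 F#2 D2 C#2

Unit = 4 notes; the statements start on F4, C4, G3, moving down a 4th each time.
Carrying on: D3 → A2 → E2.
From E2 the exact shape gives E2 F#2 D2 C#2.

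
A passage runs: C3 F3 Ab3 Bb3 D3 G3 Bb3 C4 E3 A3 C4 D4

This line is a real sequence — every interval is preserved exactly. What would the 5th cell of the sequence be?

G#3 C#4 E4 F#4

Taking 4-note groups, the heads are C3, D3, E3: the pattern moves up a 2nd.
Continuing the starts: F#3 → G#3.
So cell 5 is G#3 C#4 E4 F#4.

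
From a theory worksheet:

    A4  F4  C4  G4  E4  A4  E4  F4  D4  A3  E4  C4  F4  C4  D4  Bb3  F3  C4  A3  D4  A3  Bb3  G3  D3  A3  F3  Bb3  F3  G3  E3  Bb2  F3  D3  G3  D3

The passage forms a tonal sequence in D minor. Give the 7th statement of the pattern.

C3 A2 E2 Bb2 G2 C3 G2

The 7-note cells begin on A4, F4, D4, Bb3, G3 — each down a 3rd from the last.
Extending down a 3rd: E3 → C3.
Statement 7 starts on C3 and keeps the same diatonic contour: C3 A2 E2 Bb2 G2 C3 G2.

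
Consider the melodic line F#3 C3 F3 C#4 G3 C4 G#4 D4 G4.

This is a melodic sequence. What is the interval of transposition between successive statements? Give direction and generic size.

The 3-note cells begin on F#3, C#4, G#4 — each up a 5th from the last.
F#3 to C#4 is up a 5th.

up a 5th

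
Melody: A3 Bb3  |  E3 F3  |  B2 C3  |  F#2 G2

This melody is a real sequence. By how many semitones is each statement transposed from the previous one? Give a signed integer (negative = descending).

-5

The 2-note cells begin on A3, E3, B2, F#2 — each down a 4th from the last.
Counting half-steps from A3 to E3: -5.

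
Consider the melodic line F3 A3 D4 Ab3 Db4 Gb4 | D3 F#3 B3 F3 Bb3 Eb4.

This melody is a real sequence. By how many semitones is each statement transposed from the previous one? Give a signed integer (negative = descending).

-3

Unit = 6 notes; the statements start on F3, D3, moving down a 3rd each time.
F3→D3 is 50 − 53 = -3 semitones.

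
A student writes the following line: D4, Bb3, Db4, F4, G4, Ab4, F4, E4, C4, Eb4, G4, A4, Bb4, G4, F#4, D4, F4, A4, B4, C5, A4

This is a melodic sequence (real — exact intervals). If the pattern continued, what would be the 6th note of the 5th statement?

With 7-note cells, note 6 of each statement runs Ab4, Bb4, C5.
Carrying that up a 2nd forward: D5 → E5.

E5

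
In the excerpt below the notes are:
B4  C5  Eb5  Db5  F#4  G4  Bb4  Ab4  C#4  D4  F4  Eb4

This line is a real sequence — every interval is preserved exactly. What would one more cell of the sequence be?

With a 4-note motive the entries are B4, F#4, C#4, each down a 4th from the previous.
From G#3 the exact shape gives G#3 A3 C4 Bb3.

G#3 A3 C4 Bb3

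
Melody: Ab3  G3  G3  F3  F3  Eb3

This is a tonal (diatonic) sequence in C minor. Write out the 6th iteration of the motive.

The 2-note cells begin on Ab3, G3, F3 — each down a 2nd from the last.
Extending down a 2nd: Eb3 → D3 → C3.
From C3 the diatonic shape gives C3 Bb2.

C3 Bb2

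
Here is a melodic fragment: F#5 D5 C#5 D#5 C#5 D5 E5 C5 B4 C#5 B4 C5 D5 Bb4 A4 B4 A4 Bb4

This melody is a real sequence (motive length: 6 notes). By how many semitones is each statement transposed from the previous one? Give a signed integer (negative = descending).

With a 6-note motive the entries are F#5, E5, D5, each down a 2nd from the previous.
Counting half-steps from F#5 to E5: -2.

-2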